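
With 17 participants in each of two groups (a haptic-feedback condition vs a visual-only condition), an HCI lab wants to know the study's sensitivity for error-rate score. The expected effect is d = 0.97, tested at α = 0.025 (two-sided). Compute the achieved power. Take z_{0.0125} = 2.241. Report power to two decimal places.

power ≈ 0.72

For two equal groups, power = Φ(d·√(n/2) − z_{α/2}).
d·√(n/2) = 0.97 × √(17/2) = 0.97 × 2.915 = 2.828.
z_β = 2.828 − 2.241 = 0.587.
Power = Φ(0.587) = 0.721.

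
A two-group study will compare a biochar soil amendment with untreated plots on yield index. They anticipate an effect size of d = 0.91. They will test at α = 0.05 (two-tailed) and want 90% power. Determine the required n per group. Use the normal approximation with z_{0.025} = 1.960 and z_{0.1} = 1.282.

For two independent groups with equal n: n = 2·((z_{α/2} + z_β) / d)².
z_{α/2} + z_β = 1.960 + 1.282 = 3.242.
n = 2 × (3.242 / 0.91)² = 2 × 3.563² = 2 × 12.69 = 25.4.
Round up to the next whole participant.

n = 26 per group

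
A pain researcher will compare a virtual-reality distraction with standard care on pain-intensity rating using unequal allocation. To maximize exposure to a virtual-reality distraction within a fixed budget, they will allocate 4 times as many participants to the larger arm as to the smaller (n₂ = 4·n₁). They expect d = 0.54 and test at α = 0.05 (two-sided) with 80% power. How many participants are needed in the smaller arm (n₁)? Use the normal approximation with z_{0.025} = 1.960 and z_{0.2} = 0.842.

n₁ = 34

With allocation ratio k = n₂/n₁ = 4, Var(x̄₁−x̄₂) = σ²(1/n₁ + 1/(k·n₁)) = σ²·(k+1)/(k·n₁).
So n₁ = (1 + 1/k)·((z_{α/2} + z_β)/d)² = 1.250 × (2.802/0.54)².
n₁ = 1.250 × 26.92 = 33.7.
Round up: n₁ = 34, giving n₂ = 4 × 34 = 136.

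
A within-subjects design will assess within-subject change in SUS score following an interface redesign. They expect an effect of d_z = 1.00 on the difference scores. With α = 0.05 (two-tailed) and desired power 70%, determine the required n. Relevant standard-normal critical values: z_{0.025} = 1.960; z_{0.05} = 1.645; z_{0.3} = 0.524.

n = 7 pairs

For a paired (one-sample on differences) test: n = ((z_{α/2} + z_β) / d)².
z_{α/2} + z_β = 1.960 + 0.524 = 2.484.
n = (2.484 / 1.00)² = 2.484² = 6.17.
Round up.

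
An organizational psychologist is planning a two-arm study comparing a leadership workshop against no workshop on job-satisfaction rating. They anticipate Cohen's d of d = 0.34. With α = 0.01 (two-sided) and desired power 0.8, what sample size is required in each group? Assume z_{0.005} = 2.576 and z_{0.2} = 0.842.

n = 203 per group

For two independent groups with equal n: n = 2·((z_{α/2} + z_β) / d)².
z_{α/2} + z_β = 2.576 + 0.842 = 3.418.
n = 2 × (3.418 / 0.34)² = 2 × 10.053² = 2 × 101.06 = 202.1.
Round up to the next whole participant.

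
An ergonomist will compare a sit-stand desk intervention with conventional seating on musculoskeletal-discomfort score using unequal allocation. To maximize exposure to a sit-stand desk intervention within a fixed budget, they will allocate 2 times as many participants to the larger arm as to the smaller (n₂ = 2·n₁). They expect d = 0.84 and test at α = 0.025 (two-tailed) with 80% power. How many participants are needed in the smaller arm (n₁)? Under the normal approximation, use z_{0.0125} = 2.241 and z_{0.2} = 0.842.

With allocation ratio k = n₂/n₁ = 2, Var(x̄₁−x̄₂) = σ²(1/n₁ + 1/(k·n₁)) = σ²·(k+1)/(k·n₁).
So n₁ = (1 + 1/k)·((z_{α/2} + z_β)/d)² = 1.500 × (3.083/0.84)².
n₁ = 1.500 × 13.47 = 20.2.
Round up: n₁ = 21, giving n₂ = 2 × 21 = 42.

n₁ = 21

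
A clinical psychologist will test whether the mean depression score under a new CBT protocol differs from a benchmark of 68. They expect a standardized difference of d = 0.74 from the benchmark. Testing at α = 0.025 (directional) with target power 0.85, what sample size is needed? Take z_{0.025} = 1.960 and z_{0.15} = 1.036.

n = 17

For a one-sample test: n = ((z_{α} + z_β) / d)².
z_{α} + z_β = 1.960 + 1.036 = 2.996.
n = (2.996 / 0.74)² = 4.049² = 16.39.
Round up.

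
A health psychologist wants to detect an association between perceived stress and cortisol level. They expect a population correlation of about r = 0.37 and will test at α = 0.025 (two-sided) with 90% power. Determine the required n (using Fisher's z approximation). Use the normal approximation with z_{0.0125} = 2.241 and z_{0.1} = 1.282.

Fisher's z: C = ½·ln((1+r)/(1−r)) = ½·ln(2.1746) = 0.3884.
n = ((z_{α/2} + z_β)/C)² + 3.
(2.241 + 1.282) / 0.3884 = 3.523 / 0.3884 = 9.071.
n = 9.071² + 3 = 82.27 + 3 = 85.3.
Round up.

n = 86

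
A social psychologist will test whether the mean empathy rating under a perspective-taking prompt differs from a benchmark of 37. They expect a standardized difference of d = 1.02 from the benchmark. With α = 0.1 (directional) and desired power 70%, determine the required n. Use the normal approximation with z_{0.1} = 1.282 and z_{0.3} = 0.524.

n = 4

For a one-sample test: n = ((z_{α} + z_β) / d)².
z_{α} + z_β = 1.282 + 0.524 = 1.806.
n = (1.806 / 1.02)² = 1.771² = 3.13.
Round up.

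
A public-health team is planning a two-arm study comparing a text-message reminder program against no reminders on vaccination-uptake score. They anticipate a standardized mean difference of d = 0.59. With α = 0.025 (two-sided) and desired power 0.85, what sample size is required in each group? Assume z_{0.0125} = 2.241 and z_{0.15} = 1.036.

For two independent groups with equal n: n = 2·((z_{α/2} + z_β) / d)².
z_{α/2} + z_β = 2.241 + 1.036 = 3.277.
n = 2 × (3.277 / 0.59)² = 2 × 5.554² = 2 × 30.85 = 61.7.
Round up to the next whole participant.

n = 62 per group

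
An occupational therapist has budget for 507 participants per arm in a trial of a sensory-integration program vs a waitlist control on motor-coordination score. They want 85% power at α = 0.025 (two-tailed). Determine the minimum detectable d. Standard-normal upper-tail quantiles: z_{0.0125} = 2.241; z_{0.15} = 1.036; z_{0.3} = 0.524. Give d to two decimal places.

For two independent groups of n = 507 each: d_min = (z_{α/2} + z_β)·√(2/n).
z-sum = 2.241 + 1.036 = 3.277.
d_min = 3.277 × √(2/507) = 3.277 × 0.0628 = 0.206.

d_min ≈ 0.21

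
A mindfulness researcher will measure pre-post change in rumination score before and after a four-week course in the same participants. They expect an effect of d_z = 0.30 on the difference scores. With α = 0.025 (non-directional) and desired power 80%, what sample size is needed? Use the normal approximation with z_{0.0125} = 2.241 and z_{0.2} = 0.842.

For a paired (one-sample on differences) test: n = ((z_{α/2} + z_β) / d)².
z_{α/2} + z_β = 2.241 + 0.842 = 3.083.
n = (3.083 / 0.30)² = 10.277² = 105.61.
Round up.

n = 106 pairs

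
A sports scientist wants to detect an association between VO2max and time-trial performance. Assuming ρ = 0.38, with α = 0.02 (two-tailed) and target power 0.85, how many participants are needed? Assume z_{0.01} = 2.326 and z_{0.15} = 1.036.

Fisher's z: C = ½·ln((1+r)/(1−r)) = ½·ln(2.2258) = 0.4001.
n = ((z_{α/2} + z_β)/C)² + 3.
(2.326 + 1.036) / 0.4001 = 3.362 / 0.4001 = 8.403.
n = 8.403² + 3 = 70.61 + 3 = 73.6.
Round up.

n = 74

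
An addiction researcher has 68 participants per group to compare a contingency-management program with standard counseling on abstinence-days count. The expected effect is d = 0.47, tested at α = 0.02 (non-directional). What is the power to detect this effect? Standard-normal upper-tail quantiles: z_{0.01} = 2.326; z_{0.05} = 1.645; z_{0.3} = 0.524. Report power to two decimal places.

power ≈ 0.66

For two equal groups, power = Φ(d·√(n/2) − z_{α/2}).
d·√(n/2) = 0.47 × √(68/2) = 0.47 × 5.831 = 2.741.
z_β = 2.741 − 2.326 = 0.415.
Power = Φ(0.415) = 0.661.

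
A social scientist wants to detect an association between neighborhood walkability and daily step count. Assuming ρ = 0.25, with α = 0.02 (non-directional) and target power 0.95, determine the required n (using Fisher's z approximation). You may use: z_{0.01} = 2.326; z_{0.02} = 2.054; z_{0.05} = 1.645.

Fisher's z: C = ½·ln((1+r)/(1−r)) = ½·ln(1.6667) = 0.2554.
n = ((z_{α/2} + z_β)/C)² + 3.
(2.326 + 1.645) / 0.2554 = 3.971 / 0.2554 = 15.548.
n = 15.548² + 3 = 241.75 + 3 = 244.7.
Round up.

n = 245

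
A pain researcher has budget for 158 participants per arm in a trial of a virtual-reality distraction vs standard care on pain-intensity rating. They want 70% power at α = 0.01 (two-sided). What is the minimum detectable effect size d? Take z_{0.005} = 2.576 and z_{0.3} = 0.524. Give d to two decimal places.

For two independent groups of n = 158 each: d_min = (z_{α/2} + z_β)·√(2/n).
z-sum = 2.576 + 0.524 = 3.100.
d_min = 3.100 × √(2/158) = 3.100 × 0.1125 = 0.349.

d_min ≈ 0.35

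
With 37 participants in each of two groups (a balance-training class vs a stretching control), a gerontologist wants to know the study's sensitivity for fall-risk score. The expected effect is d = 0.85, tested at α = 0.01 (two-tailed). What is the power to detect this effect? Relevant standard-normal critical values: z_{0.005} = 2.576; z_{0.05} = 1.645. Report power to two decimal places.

power ≈ 0.86

For two equal groups, power = Φ(d·√(n/2) − z_{α/2}).
d·√(n/2) = 0.85 × √(37/2) = 0.85 × 4.301 = 3.656.
z_β = 3.656 − 2.576 = 1.080.
Power = Φ(1.080) = 0.860.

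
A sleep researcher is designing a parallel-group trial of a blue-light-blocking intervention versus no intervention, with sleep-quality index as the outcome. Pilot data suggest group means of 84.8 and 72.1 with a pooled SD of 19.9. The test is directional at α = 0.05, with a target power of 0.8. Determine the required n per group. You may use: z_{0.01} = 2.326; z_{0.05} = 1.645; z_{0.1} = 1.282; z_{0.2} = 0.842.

Cohen's d = |M₁ − M₂| / SD_pooled = |84.8 − 72.1| / 19.9 = 12.7 / 19.9 = 0.638.
For two independent groups with equal n: n = 2·((z_{α} + z_β) / d)².
z_{α} + z_β = 1.645 + 0.842 = 2.487.
n = 2 × (2.487 / 0.638)² = 2 × 3.898² = 2 × 15.20 = 30.4.
Round up to the next whole participant.

n = 31 per group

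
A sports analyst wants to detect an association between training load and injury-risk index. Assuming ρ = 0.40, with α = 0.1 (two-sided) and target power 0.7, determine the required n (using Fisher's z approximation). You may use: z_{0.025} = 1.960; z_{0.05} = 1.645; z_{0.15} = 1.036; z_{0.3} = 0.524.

n = 30

Fisher's z: C = ½·ln((1+r)/(1−r)) = ½·ln(2.3333) = 0.4236.
n = ((z_{α/2} + z_β)/C)² + 3.
(1.645 + 0.524) / 0.4236 = 2.169 / 0.4236 = 5.120.
n = 5.120² + 3 = 26.22 + 3 = 29.2.
Round up.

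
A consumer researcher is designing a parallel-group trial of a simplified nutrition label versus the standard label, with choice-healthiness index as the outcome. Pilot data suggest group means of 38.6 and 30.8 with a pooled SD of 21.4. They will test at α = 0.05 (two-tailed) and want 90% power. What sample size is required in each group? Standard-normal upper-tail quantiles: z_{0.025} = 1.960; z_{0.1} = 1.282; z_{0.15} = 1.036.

n = 159 per group

Cohen's d = |M₁ − M₂| / SD_pooled = |38.6 − 30.8| / 21.4 = 7.8 / 21.4 = 0.364.
For two independent groups with equal n: n = 2·((z_{α/2} + z_β) / d)².
z_{α/2} + z_β = 1.960 + 1.282 = 3.242.
n = 2 × (3.242 / 0.364)² = 2 × 8.907² = 2 × 79.33 = 158.7.
Round up to the next whole participant.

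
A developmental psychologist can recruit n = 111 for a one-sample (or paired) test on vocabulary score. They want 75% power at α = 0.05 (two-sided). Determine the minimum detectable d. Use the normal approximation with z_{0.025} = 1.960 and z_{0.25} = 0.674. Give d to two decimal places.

d_min ≈ 0.25

For a single sample (or paired design) of n = 111: d_min = (z_{α/2} + z_β)/√n.
z-sum = 1.960 + 0.674 = 2.634.
d_min = 2.634 / √111 = 2.634 / 10.536 = 0.250.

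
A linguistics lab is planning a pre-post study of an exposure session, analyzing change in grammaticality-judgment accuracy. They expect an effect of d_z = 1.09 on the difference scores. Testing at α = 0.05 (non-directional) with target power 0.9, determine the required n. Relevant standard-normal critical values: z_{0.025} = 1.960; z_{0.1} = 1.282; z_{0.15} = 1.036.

For a paired (one-sample on differences) test: n = ((z_{α/2} + z_β) / d)².
z_{α/2} + z_β = 1.960 + 1.282 = 3.242.
n = (3.242 / 1.09)² = 2.974² = 8.85.
Round up.

n = 9 pairs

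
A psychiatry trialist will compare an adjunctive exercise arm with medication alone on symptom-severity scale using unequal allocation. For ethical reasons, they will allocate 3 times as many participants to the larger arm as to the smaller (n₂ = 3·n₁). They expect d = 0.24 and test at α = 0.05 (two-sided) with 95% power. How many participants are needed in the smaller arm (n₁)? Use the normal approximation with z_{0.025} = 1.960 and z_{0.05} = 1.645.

n₁ = 301

With allocation ratio k = n₂/n₁ = 3, Var(x̄₁−x̄₂) = σ²(1/n₁ + 1/(k·n₁)) = σ²·(k+1)/(k·n₁).
So n₁ = (1 + 1/k)·((z_{α/2} + z_β)/d)² = 1.333 × (3.605/0.24)².
n₁ = 1.333 × 225.63 = 300.8.
Round up: n₁ = 301, giving n₂ = 3 × 301 = 903.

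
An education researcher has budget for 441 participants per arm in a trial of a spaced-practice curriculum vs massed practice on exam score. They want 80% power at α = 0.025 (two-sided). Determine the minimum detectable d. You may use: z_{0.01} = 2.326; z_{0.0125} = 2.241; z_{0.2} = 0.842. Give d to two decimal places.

For two independent groups of n = 441 each: d_min = (z_{α/2} + z_β)·√(2/n).
z-sum = 2.241 + 0.842 = 3.083.
d_min = 3.083 × √(2/441) = 3.083 × 0.0673 = 0.208.

d_min ≈ 0.21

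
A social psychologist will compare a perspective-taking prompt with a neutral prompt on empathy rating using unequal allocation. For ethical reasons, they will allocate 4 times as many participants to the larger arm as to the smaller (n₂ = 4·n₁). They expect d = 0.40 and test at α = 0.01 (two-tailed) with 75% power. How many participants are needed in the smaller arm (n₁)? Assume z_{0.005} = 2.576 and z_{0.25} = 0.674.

With allocation ratio k = n₂/n₁ = 4, Var(x̄₁−x̄₂) = σ²(1/n₁ + 1/(k·n₁)) = σ²·(k+1)/(k·n₁).
So n₁ = (1 + 1/k)·((z_{α/2} + z_β)/d)² = 1.250 × (3.250/0.40)².
n₁ = 1.250 × 66.02 = 82.5.
Round up: n₁ = 83, giving n₂ = 4 × 83 = 332.

n₁ = 83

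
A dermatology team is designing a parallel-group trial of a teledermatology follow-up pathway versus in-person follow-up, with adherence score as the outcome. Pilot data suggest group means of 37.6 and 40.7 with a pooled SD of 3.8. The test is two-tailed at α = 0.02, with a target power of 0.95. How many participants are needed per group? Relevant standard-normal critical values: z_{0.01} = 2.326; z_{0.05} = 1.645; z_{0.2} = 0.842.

n = 48 per group

Cohen's d = |M₁ − M₂| / SD_pooled = |37.6 − 40.7| / 3.8 = 3.1 / 3.8 = 0.816.
For two independent groups with equal n: n = 2·((z_{α/2} + z_β) / d)².
z_{α/2} + z_β = 2.326 + 1.645 = 3.971.
n = 2 × (3.971 / 0.816)² = 2 × 4.866² = 2 × 23.68 = 47.4.
Round up to the next whole participant.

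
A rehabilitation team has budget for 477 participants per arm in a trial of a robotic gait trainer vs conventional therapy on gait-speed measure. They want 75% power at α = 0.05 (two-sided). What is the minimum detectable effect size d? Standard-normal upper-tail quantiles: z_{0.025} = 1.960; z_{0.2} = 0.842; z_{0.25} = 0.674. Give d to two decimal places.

For two independent groups of n = 477 each: d_min = (z_{α/2} + z_β)·√(2/n).
z-sum = 1.960 + 0.674 = 2.634.
d_min = 2.634 × √(2/477) = 2.634 × 0.0648 = 0.171.

d_min ≈ 0.17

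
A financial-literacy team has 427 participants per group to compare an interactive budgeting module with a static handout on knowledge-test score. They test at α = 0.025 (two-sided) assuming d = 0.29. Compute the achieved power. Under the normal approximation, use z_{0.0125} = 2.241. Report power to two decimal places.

For two equal groups, power = Φ(d·√(n/2) − z_{α/2}).
d·√(n/2) = 0.29 × √(427/2) = 0.29 × 14.612 = 4.237.
z_β = 4.237 − 2.241 = 1.996.
Power = Φ(1.996) = 0.977.

power ≈ 0.98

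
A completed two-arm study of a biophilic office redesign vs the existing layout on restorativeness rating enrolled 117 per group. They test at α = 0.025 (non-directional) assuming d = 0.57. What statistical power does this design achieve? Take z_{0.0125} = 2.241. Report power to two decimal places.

For two equal groups, power = Φ(d·√(n/2) − z_{α/2}).
d·√(n/2) = 0.57 × √(117/2) = 0.57 × 7.649 = 4.360.
z_β = 4.360 − 2.241 = 2.119.
Power = Φ(2.119) = 0.983.

power ≈ 0.98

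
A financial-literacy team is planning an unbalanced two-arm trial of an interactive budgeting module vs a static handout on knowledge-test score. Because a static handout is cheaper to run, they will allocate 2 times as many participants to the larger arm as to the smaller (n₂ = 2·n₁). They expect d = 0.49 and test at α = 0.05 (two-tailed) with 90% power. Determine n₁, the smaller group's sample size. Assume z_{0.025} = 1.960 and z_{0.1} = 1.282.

With allocation ratio k = n₂/n₁ = 2, Var(x̄₁−x̄₂) = σ²(1/n₁ + 1/(k·n₁)) = σ²·(k+1)/(k·n₁).
So n₁ = (1 + 1/k)·((z_{α/2} + z_β)/d)² = 1.500 × (3.242/0.49)².
n₁ = 1.500 × 43.78 = 65.7.
Round up: n₁ = 66, giving n₂ = 2 × 66 = 132.

n₁ = 66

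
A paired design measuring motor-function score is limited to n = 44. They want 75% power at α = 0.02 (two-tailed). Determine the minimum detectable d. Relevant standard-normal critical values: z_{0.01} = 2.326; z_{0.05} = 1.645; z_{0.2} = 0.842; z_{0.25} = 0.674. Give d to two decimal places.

d_min ≈ 0.45

For a single sample (or paired design) of n = 44: d_min = (z_{α/2} + z_β)/√n.
z-sum = 2.326 + 0.674 = 3.000.
d_min = 3.000 / √44 = 3.000 / 6.633 = 0.452.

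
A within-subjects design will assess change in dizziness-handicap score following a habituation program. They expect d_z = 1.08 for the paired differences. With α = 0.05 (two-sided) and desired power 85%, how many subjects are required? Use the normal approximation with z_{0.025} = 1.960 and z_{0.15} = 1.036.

n = 8 pairs

For a paired (one-sample on differences) test: n = ((z_{α/2} + z_β) / d)².
z_{α/2} + z_β = 1.960 + 1.036 = 2.996.
n = (2.996 / 1.08)² = 2.774² = 7.70.
Round up.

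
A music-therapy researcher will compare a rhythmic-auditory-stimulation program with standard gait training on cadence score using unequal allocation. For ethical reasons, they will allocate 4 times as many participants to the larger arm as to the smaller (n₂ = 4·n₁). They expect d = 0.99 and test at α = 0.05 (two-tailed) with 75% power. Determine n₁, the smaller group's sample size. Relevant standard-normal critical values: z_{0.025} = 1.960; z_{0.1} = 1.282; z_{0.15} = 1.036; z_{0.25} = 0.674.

n₁ = 9

With allocation ratio k = n₂/n₁ = 4, Var(x̄₁−x̄₂) = σ²(1/n₁ + 1/(k·n₁)) = σ²·(k+1)/(k·n₁).
So n₁ = (1 + 1/k)·((z_{α/2} + z_β)/d)² = 1.250 × (2.634/0.99)².
n₁ = 1.250 × 7.08 = 8.8.
Round up: n₁ = 9, giving n₂ = 4 × 9 = 36.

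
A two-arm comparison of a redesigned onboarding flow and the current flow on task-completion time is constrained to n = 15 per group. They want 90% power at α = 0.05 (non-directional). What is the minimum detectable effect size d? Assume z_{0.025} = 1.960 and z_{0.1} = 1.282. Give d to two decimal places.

For two independent groups of n = 15 each: d_min = (z_{α/2} + z_β)·√(2/n).
z-sum = 1.960 + 1.282 = 3.242.
d_min = 3.242 × √(2/15) = 3.242 × 0.3651 = 1.184.

d_min ≈ 1.18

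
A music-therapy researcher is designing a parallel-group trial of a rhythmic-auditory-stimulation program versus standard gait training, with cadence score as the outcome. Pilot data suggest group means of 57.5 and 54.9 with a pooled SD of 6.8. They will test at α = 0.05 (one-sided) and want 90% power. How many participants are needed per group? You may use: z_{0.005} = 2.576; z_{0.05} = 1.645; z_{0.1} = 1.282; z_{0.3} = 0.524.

Cohen's d = |M₁ − M₂| / SD_pooled = |57.5 − 54.9| / 6.8 = 2.6 / 6.8 = 0.382.
For two independent groups with equal n: n = 2·((z_{α} + z_β) / d)².
z_{α} + z_β = 1.645 + 1.282 = 2.927.
n = 2 × (2.927 / 0.382)² = 2 × 7.662² = 2 × 58.71 = 117.4.
Round up to the next whole participant.

n = 118 per group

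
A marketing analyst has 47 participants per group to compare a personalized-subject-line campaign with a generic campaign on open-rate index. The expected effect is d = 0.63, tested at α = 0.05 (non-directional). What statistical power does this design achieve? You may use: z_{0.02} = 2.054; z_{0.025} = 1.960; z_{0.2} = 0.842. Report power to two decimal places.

power ≈ 0.86

For two equal groups, power = Φ(d·√(n/2) − z_{α/2}).
d·√(n/2) = 0.63 × √(47/2) = 0.63 × 4.848 = 3.054.
z_β = 3.054 − 1.960 = 1.094.
Power = Φ(1.094) = 0.863.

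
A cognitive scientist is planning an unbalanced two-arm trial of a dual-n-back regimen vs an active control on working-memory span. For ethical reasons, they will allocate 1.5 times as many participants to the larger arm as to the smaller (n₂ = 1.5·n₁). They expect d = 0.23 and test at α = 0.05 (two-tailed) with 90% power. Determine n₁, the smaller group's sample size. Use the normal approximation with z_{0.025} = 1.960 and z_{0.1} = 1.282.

n₁ = 332

With allocation ratio k = n₂/n₁ = 1.5, Var(x̄₁−x̄₂) = σ²(1/n₁ + 1/(k·n₁)) = σ²·(k+1)/(k·n₁).
So n₁ = (1 + 1/k)·((z_{α/2} + z_β)/d)² = 1.667 × (3.242/0.23)².
n₁ = 1.667 × 198.69 = 331.1.
Round up: n₁ = 332, giving n₂ = 1.5 × 332 = 498.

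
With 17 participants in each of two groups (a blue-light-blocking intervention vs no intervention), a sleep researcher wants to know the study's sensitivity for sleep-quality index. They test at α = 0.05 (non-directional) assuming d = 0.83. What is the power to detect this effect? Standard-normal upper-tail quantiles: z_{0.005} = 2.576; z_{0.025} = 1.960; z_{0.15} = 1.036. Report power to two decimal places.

For two equal groups, power = Φ(d·√(n/2) − z_{α/2}).
d·√(n/2) = 0.83 × √(17/2) = 0.83 × 2.915 = 2.420.
z_β = 2.420 − 1.960 = 0.460.
Power = Φ(0.460) = 0.677.

power ≈ 0.68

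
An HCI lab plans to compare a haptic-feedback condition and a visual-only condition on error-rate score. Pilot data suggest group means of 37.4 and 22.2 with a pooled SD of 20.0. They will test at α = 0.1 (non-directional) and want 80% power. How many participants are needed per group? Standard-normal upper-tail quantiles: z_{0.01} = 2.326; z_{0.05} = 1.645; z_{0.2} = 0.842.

Cohen's d = |M₁ − M₂| / SD_pooled = |37.4 − 22.2| / 20.0 = 15.2 / 20.0 = 0.760.
For two independent groups with equal n: n = 2·((z_{α/2} + z_β) / d)².
z_{α/2} + z_β = 1.645 + 0.842 = 2.487.
n = 2 × (2.487 / 0.760)² = 2 × 3.272² = 2 × 10.71 = 21.4.
Round up to the next whole participant.

n = 22 per group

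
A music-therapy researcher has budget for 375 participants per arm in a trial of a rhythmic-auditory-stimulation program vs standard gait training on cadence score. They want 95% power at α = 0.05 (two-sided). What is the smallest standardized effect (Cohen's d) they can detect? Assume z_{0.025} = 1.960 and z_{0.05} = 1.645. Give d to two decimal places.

For two independent groups of n = 375 each: d_min = (z_{α/2} + z_β)·√(2/n).
z-sum = 1.960 + 1.645 = 3.605.
d_min = 3.605 × √(2/375) = 3.605 × 0.0730 = 0.263.

d_min ≈ 0.26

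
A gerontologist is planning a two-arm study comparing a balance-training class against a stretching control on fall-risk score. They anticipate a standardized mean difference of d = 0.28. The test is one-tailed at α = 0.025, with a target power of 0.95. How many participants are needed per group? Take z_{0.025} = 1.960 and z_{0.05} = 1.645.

n = 332 per group

For two independent groups with equal n: n = 2·((z_{α} + z_β) / d)².
z_{α} + z_β = 1.960 + 1.645 = 3.605.
n = 2 × (3.605 / 0.28)² = 2 × 12.875² = 2 × 165.77 = 331.5.
Round up to the next whole participant.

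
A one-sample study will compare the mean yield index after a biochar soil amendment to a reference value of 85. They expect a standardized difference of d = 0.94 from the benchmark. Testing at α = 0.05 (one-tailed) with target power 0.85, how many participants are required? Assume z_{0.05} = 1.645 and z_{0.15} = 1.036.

n = 9

For a one-sample test: n = ((z_{α} + z_β) / d)².
z_{α} + z_β = 1.645 + 1.036 = 2.681.
n = (2.681 / 0.94)² = 2.852² = 8.13.
Round up.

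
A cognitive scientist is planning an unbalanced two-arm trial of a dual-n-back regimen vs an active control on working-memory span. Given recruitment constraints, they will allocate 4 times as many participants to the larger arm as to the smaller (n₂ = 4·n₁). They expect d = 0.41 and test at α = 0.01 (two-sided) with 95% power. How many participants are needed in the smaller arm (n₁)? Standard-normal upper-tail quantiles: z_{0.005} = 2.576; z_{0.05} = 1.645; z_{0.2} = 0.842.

With allocation ratio k = n₂/n₁ = 4, Var(x̄₁−x̄₂) = σ²(1/n₁ + 1/(k·n₁)) = σ²·(k+1)/(k·n₁).
So n₁ = (1 + 1/k)·((z_{α/2} + z_β)/d)² = 1.250 × (4.221/0.41)².
n₁ = 1.250 × 105.99 = 132.5.
Round up: n₁ = 133, giving n₂ = 4 × 133 = 532.

n₁ = 133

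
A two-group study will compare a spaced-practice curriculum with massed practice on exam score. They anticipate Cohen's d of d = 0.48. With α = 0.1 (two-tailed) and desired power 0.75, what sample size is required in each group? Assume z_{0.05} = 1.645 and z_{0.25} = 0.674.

n = 47 per group

For two independent groups with equal n: n = 2·((z_{α/2} + z_β) / d)².
z_{α/2} + z_β = 1.645 + 0.674 = 2.319.
n = 2 × (2.319 / 0.48)² = 2 × 4.831² = 2 × 23.34 = 46.7.
Round up to the next whole participant.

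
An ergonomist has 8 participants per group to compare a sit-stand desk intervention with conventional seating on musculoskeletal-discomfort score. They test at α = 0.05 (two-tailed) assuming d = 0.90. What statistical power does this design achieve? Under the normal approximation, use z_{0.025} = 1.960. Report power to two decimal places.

power ≈ 0.44

For two equal groups, power = Φ(d·√(n/2) − z_{α/2}).
d·√(n/2) = 0.90 × √(8/2) = 0.90 × 2.000 = 1.800.
z_β = 1.800 − 1.960 = -0.160.
Power = Φ(-0.160) = 0.436.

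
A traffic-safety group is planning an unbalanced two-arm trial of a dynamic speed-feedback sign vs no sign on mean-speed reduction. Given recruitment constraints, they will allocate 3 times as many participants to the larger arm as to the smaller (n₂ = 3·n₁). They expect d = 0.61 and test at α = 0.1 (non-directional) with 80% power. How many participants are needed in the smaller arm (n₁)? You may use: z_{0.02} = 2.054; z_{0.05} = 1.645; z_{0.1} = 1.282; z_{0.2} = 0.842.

With allocation ratio k = n₂/n₁ = 3, Var(x̄₁−x̄₂) = σ²(1/n₁ + 1/(k·n₁)) = σ²·(k+1)/(k·n₁).
So n₁ = (1 + 1/k)·((z_{α/2} + z_β)/d)² = 1.333 × (2.487/0.61)².
n₁ = 1.333 × 16.62 = 22.2.
Round up: n₁ = 23, giving n₂ = 3 × 23 = 69.

n₁ = 23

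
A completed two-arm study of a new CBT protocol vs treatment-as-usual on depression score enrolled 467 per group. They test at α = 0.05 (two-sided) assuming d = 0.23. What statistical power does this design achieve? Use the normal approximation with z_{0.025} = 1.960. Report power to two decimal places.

For two equal groups, power = Φ(d·√(n/2) − z_{α/2}).
d·√(n/2) = 0.23 × √(467/2) = 0.23 × 15.281 = 3.515.
z_β = 3.515 − 1.960 = 1.555.
Power = Φ(1.555) = 0.940.

power ≈ 0.94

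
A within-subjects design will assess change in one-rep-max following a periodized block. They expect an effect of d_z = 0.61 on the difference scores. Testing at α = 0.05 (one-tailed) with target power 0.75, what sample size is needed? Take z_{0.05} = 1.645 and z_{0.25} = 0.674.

For a paired (one-sample on differences) test: n = ((z_{α} + z_β) / d)².
z_{α} + z_β = 1.645 + 0.674 = 2.319.
n = (2.319 / 0.61)² = 3.802² = 14.45.
Round up.

n = 15 pairs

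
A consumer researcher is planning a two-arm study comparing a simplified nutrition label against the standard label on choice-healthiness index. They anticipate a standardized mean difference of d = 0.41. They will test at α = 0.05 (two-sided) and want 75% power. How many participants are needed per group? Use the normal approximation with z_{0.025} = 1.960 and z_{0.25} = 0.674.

n = 83 per group

For two independent groups with equal n: n = 2·((z_{α/2} + z_β) / d)².
z_{α/2} + z_β = 1.960 + 0.674 = 2.634.
n = 2 × (2.634 / 0.41)² = 2 × 6.424² = 2 × 41.27 = 82.5.
Round up to the next whole participant.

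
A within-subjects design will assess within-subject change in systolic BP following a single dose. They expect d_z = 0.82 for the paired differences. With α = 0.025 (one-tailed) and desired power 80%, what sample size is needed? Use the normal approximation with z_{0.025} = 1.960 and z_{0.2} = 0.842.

For a paired (one-sample on differences) test: n = ((z_{α} + z_β) / d)².
z_{α} + z_β = 1.960 + 0.842 = 2.802.
n = (2.802 / 0.82)² = 3.417² = 11.68.
Round up.

n = 12 pairs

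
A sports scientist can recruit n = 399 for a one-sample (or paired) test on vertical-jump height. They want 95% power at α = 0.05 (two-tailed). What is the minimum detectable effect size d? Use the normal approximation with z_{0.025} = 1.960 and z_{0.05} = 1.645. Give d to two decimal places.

d_min ≈ 0.18

For a single sample (or paired design) of n = 399: d_min = (z_{α/2} + z_β)/√n.
z-sum = 1.960 + 1.645 = 3.605.
d_min = 3.605 / √399 = 3.605 / 19.975 = 0.180.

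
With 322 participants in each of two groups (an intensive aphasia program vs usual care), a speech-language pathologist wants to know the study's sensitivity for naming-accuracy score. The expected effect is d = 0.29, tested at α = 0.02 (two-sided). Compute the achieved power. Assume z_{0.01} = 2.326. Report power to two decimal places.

power ≈ 0.91

For two equal groups, power = Φ(d·√(n/2) − z_{α/2}).
d·√(n/2) = 0.29 × √(322/2) = 0.29 × 12.689 = 3.680.
z_β = 3.680 − 2.326 = 1.354.
Power = Φ(1.354) = 0.912.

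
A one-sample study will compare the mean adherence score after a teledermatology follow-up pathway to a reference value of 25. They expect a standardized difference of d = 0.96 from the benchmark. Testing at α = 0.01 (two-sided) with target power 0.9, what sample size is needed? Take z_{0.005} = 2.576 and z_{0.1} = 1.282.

For a one-sample test: n = ((z_{α/2} + z_β) / d)².
z_{α/2} + z_β = 2.576 + 1.282 = 3.858.
n = (3.858 / 0.96)² = 4.019² = 16.15.
Round up.

n = 17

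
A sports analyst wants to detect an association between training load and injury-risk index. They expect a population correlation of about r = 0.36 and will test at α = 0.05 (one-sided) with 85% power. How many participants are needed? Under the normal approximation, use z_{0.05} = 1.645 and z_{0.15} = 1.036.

Fisher's z: C = ½·ln((1+r)/(1−r)) = ½·ln(2.1250) = 0.3769.
n = ((z_{α} + z_β)/C)² + 3.
(1.645 + 1.036) / 0.3769 = 2.681 / 0.3769 = 7.113.
n = 7.113² + 3 = 50.60 + 3 = 53.6.
Round up.

n = 54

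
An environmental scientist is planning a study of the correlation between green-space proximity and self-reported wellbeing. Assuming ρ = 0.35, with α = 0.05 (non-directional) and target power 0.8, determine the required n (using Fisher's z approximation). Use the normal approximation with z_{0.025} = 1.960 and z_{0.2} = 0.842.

n = 62

Fisher's z: C = ½·ln((1+r)/(1−r)) = ½·ln(2.0769) = 0.3654.
n = ((z_{α/2} + z_β)/C)² + 3.
(1.960 + 0.842) / 0.3654 = 2.802 / 0.3654 = 7.668.
n = 7.668² + 3 = 58.80 + 3 = 61.8.
Round up.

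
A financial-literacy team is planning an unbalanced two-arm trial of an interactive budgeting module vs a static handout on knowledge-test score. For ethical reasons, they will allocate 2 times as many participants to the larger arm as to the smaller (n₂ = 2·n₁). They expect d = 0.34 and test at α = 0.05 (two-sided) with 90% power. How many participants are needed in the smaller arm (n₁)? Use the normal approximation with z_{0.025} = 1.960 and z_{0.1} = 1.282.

With allocation ratio k = n₂/n₁ = 2, Var(x̄₁−x̄₂) = σ²(1/n₁ + 1/(k·n₁)) = σ²·(k+1)/(k·n₁).
So n₁ = (1 + 1/k)·((z_{α/2} + z_β)/d)² = 1.500 × (3.242/0.34)².
n₁ = 1.500 × 90.92 = 136.4.
Round up: n₁ = 137, giving n₂ = 2 × 137 = 274.

n₁ = 137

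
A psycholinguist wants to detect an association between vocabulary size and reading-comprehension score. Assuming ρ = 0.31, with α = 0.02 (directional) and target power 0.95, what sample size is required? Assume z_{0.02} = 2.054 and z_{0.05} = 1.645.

n = 137

Fisher's z: C = ½·ln((1+r)/(1−r)) = ½·ln(1.8986) = 0.3205.
n = ((z_{α} + z_β)/C)² + 3.
(2.054 + 1.645) / 0.3205 = 3.699 / 0.3205 = 11.541.
n = 11.541² + 3 = 133.20 + 3 = 136.2.
Round up.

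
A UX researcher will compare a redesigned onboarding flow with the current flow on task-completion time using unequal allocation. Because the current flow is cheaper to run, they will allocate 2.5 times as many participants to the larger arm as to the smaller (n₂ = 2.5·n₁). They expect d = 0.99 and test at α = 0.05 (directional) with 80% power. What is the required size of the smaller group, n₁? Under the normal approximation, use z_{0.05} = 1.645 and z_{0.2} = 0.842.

n₁ = 9

With allocation ratio k = n₂/n₁ = 2.5, Var(x̄₁−x̄₂) = σ²(1/n₁ + 1/(k·n₁)) = σ²·(k+1)/(k·n₁).
So n₁ = (1 + 1/k)·((z_{α} + z_β)/d)² = 1.400 × (2.487/0.99)².
n₁ = 1.400 × 6.31 = 8.8.
Round up: n₁ = 9, giving n₂ = ⌈2.5 × 9⌉ = ⌈22.5⌉ = 23.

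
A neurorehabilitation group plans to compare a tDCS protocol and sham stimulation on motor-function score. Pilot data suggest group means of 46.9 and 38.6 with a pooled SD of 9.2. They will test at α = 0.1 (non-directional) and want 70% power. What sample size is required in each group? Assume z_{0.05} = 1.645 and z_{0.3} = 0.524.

Cohen's d = |M₁ − M₂| / SD_pooled = |46.9 − 38.6| / 9.2 = 8.3 / 9.2 = 0.902.
For two independent groups with equal n: n = 2·((z_{α/2} + z_β) / d)².
z_{α/2} + z_β = 1.645 + 0.524 = 2.169.
n = 2 × (2.169 / 0.902)² = 2 × 2.405² = 2 × 5.78 = 11.6.
Round up to the next whole participant.

n = 12 per group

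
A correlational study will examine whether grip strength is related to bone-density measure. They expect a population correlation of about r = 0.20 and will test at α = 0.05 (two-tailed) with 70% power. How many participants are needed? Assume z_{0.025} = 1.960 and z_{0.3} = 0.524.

Fisher's z: C = ½·ln((1+r)/(1−r)) = ½·ln(1.5000) = 0.2027.
n = ((z_{α/2} + z_β)/C)² + 3.
(1.960 + 0.524) / 0.2027 = 2.484 / 0.2027 = 12.255.
n = 12.255² + 3 = 150.17 + 3 = 153.2.
Round up.

n = 154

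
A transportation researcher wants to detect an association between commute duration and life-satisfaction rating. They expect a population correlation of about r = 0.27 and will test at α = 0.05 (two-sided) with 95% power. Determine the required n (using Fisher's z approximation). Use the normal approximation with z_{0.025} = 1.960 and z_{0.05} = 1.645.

n = 173

Fisher's z: C = ½·ln((1+r)/(1−r)) = ½·ln(1.7397) = 0.2769.
n = ((z_{α/2} + z_β)/C)² + 3.
(1.960 + 1.645) / 0.2769 = 3.605 / 0.2769 = 13.019.
n = 13.019² + 3 = 169.50 + 3 = 172.5.
Round up.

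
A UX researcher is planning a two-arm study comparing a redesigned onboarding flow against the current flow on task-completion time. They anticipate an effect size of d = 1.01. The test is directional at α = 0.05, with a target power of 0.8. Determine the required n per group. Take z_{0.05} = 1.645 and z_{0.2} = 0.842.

n = 13 per group

For two independent groups with equal n: n = 2·((z_{α} + z_β) / d)².
z_{α} + z_β = 1.645 + 0.842 = 2.487.
n = 2 × (2.487 / 1.01)² = 2 × 2.462² = 2 × 6.06 = 12.1.
Round up to the next whole participant.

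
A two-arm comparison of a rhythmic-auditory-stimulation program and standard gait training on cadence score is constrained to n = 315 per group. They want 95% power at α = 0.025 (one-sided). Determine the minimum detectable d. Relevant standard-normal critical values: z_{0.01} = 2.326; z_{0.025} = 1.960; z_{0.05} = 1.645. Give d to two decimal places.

For two independent groups of n = 315 each: d_min = (z_{α} + z_β)·√(2/n).
z-sum = 1.960 + 1.645 = 3.605.
d_min = 3.605 × √(2/315) = 3.605 × 0.0797 = 0.287.

d_min ≈ 0.29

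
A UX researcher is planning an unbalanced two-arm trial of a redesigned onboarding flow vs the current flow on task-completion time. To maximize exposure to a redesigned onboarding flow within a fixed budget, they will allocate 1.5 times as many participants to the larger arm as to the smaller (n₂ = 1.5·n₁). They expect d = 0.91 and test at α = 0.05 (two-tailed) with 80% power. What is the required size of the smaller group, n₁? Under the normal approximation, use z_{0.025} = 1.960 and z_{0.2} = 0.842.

n₁ = 16

With allocation ratio k = n₂/n₁ = 1.5, Var(x̄₁−x̄₂) = σ²(1/n₁ + 1/(k·n₁)) = σ²·(k+1)/(k·n₁).
So n₁ = (1 + 1/k)·((z_{α/2} + z_β)/d)² = 1.667 × (2.802/0.91)².
n₁ = 1.667 × 9.48 = 15.8.
Round up: n₁ = 16, giving n₂ = 1.5 × 16 = 24.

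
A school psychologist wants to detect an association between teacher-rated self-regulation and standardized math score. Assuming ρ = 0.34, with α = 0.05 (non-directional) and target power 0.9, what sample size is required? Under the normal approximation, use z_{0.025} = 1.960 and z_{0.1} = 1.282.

Fisher's z: C = ½·ln((1+r)/(1−r)) = ½·ln(2.0303) = 0.3541.
n = ((z_{α/2} + z_β)/C)² + 3.
(1.960 + 1.282) / 0.3541 = 3.242 / 0.3541 = 9.156.
n = 9.156² + 3 = 83.83 + 3 = 86.8.
Round up.

n = 87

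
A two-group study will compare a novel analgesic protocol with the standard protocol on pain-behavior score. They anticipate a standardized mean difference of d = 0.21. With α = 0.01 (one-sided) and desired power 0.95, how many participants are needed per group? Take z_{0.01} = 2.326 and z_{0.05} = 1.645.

n = 716 per group

For two independent groups with equal n: n = 2·((z_{α} + z_β) / d)².
z_{α} + z_β = 2.326 + 1.645 = 3.971.
n = 2 × (3.971 / 0.21)² = 2 × 18.910² = 2 × 357.57 = 715.1.
Round up to the next whole participant.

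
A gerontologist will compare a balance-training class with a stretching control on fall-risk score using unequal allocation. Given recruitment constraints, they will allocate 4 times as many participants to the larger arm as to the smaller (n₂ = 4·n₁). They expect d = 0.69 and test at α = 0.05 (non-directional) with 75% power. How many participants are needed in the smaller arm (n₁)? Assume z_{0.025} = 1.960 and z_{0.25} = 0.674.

n₁ = 19

With allocation ratio k = n₂/n₁ = 4, Var(x̄₁−x̄₂) = σ²(1/n₁ + 1/(k·n₁)) = σ²·(k+1)/(k·n₁).
So n₁ = (1 + 1/k)·((z_{α/2} + z_β)/d)² = 1.250 × (2.634/0.69)².
n₁ = 1.250 × 14.57 = 18.2.
Round up: n₁ = 19, giving n₂ = 4 × 19 = 76.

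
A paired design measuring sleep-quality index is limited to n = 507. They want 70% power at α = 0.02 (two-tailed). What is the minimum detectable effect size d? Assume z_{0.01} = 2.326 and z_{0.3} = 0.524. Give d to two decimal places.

For a single sample (or paired design) of n = 507: d_min = (z_{α/2} + z_β)/√n.
z-sum = 2.326 + 0.524 = 2.850.
d_min = 2.850 / √507 = 2.850 / 22.517 = 0.127.

d_min ≈ 0.13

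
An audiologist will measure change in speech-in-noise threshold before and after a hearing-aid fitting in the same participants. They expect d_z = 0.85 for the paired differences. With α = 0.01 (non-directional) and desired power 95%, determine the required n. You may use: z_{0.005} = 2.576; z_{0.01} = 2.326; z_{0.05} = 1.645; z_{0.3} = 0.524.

n = 25 pairs

For a paired (one-sample on differences) test: n = ((z_{α/2} + z_β) / d)².
z_{α/2} + z_β = 2.576 + 1.645 = 4.221.
n = (4.221 / 0.85)² = 4.966² = 24.66.
Round up.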